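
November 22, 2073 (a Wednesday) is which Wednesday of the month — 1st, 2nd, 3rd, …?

Day 22 falls in week ⌈22/7⌉ of the month.
Days 1–7 hold the 1st Wednesday, 8–14 the 2nd, 15–21 the 3rd, 22–28 the 4th, 29–31 the 5th.
22 is in the range for the 4th.

4th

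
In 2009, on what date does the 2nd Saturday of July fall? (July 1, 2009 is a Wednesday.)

July 11, 2009

July 2009 begins on a Wednesday, so the first Saturday is July 4 (3 days later).
The 2nd Saturday is 1 weeks later: 4 + 7 = 11.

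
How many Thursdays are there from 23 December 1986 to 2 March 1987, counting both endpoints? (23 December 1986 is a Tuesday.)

23 December 1986 is a Tuesday; the first Thursday on or after it is 25 December 1986 (2 days later).
From 25 December 1986 to 2 March 1987: 6 + 31 + 28 + 2 = 67 days (rest of December, January, February, March).
67 ÷ 7 = 9 full weeks with remainder 4, so 9 more Thursdays after the first → 10.

10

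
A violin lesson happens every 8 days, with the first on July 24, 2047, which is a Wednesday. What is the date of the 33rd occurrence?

The 33rd occurrence is 32 intervals after the first: 32 × 8 = 256 days after July 24, 2047.
July has 31 days — 7 days to the end of July leaves 249.
August has 31 days (218 left).
September has 30 days (188 left).
October has 31 days (157 left).
November has 30 days (127 left).
December has 31 days (96 left).
January has 31 days (65 left).
February has 29 days (36 left).
March has 31 days (5 left).
5 days into April → April 5, 2048.

April 5, 2048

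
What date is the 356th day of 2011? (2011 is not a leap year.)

2011-12-22

January has 31 days (356 − 31 = 325 remain).
February has 28 days (325 − 28 = 297 remain).
March has 31 days (297 − 31 = 266 remain).
April has 30 days (266 − 30 = 236 remain).
May has 31 days (236 − 31 = 205 remain).
June has 30 days (205 − 30 = 175 remain).
July has 31 days (175 − 31 = 144 remain).
August has 31 days (144 − 31 = 113 remain).
September has 30 days (113 − 30 = 83 remain).
October has 31 days (83 − 31 = 52 remain).
November has 30 days (52 − 30 = 22 remain).
22 into December → December 22.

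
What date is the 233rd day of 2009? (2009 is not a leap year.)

21 August 2009

January has 31 days (233 − 31 = 202 remain).
February has 28 days (202 − 28 = 174 remain).
March has 31 days (174 − 31 = 143 remain).
April has 30 days (143 − 30 = 113 remain).
May has 31 days (113 − 31 = 82 remain).
June has 30 days (82 − 30 = 52 remain).
July has 31 days (52 − 31 = 21 remain).
21 into August → August 21.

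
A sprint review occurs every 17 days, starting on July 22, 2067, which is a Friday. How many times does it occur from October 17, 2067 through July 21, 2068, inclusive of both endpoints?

16

Occurrences land 17·i days after July 22, 2067 for i = 0, 1, 2, …
October 17, 2067 is 87 days after the start; 87 ÷ 17 = 5 remainder 2; since the remainder is 2, round up to i = 6. First occurrence in the window: #7 on November 1, 2067 (6×17 = 102 days in).
July 21, 2068 is 365 days after the start; 365 ÷ 17 = 21 remainder 8. Last occurrence in the window: #22 on July 13, 2068.
Occurrences #7 through #22: 16 in total.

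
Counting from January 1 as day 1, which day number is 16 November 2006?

Days in months before November: 31 + 28 + 31 + 30 + 31 + 30 + 31 + 31 + 30 + 31 = 304.
Plus 16 days into November → day 320.

320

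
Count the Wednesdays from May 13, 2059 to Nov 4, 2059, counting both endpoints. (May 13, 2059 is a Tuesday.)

May 13, 2059 is a Tuesday; the first Wednesday on or after it is May 14, 2059 (1 day later).
From May 14, 2059 to Nov 4, 2059: 17 + 30 + 31 + 31 + 30 + 31 + 4 = 174 days (rest of May, Jun, Jul, Aug, Sep, Oct, Nov).
174 ÷ 7 = 24 full weeks with remainder 6, so 24 more Wednesdays after the first → 25.

25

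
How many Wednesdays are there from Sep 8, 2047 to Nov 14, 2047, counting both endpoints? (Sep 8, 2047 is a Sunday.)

10

Sep 8, 2047 is a Sunday; the first Wednesday on or after it is Sep 11, 2047 (3 days later).
From Sep 11, 2047 to Nov 14, 2047: 19 + 31 + 14 = 64 days (rest of Sep, Oct, Nov).
64 ÷ 7 = 9 full weeks with remainder 1, so 9 more Wednesdays after the first → 10.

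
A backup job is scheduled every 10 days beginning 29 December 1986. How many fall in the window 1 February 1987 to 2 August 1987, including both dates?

Occurrences land 10·i days after 29 December 1986 for i = 0, 1, 2, …
1 February 1987 is 34 days after the start; 34 ÷ 10 = 3 remainder 4; since the remainder is 4, round up to i = 4. First occurrence in the window: #5 on 7 February 1987 (4×10 = 40 days in).
2 August 1987 is 216 days after the start; 216 ÷ 10 = 21 remainder 6. Last occurrence in the window: #22 on 27 July 1987.
Occurrences #5 through #22: 18 in total.

18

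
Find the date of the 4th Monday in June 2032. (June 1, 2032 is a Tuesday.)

June 2032 begins on a Tuesday, so the first Monday is June 7 (6 days later).
The 4th Monday is 3 weeks later: 7 + 21 = 28.

28 June 2032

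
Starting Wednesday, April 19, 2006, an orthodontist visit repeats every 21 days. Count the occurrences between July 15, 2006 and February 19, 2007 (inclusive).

10

Occurrences land 21·i days after April 19, 2006 for i = 0, 1, 2, …
July 15, 2006 is 87 days after the start; 87 ÷ 21 = 4 remainder 3; since the remainder is 3, round up to i = 5. First occurrence in the window: #6 on August 2, 2006 (5×21 = 105 days in).
February 19, 2007 is 306 days after the start; 306 ÷ 21 = 14 remainder 12. Last occurrence in the window: #15 on February 7, 2007.
Occurrences #6 through #15: 10 in total.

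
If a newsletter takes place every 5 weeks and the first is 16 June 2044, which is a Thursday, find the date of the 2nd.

21 July 2044

The 2nd occurrence is 1 interval after the first: 1 × 35 = 35 days after 16 June 2044.
June has 30 days — 14 days to the end of June leaves 21.
21 days into July → 21 July 2044.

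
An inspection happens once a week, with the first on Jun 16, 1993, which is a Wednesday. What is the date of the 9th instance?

The 9th occurrence is 8 intervals after the first: 8 × 7 = 56 days after Jun 16, 1993.
Jun has 30 days — 14 days to the end of Jun leaves 42.
Jul has 31 days (11 left).
11 days into Aug → Aug 11, 1993.

Aug 11, 1993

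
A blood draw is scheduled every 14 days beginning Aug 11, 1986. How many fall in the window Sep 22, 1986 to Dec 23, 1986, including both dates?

Occurrences land 14·i days after Aug 11, 1986 for i = 0, 1, 2, …
Sep 22, 1986 is 42 days after the start; 42 ÷ 14 = 3 remainder 0. First occurrence in the window: #4 on Sep 22, 1986 (3×14 = 42 days in).
Dec 23, 1986 is 134 days after the start; 134 ÷ 14 = 9 remainder 8. Last occurrence in the window: #10 on Dec 15, 1986.
Occurrences #4 through #10: 7 in total.

7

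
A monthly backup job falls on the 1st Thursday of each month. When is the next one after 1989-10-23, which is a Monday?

October 1989 starts on a Sunday, so its 1st Thursday is 1989-10-05 (4 days in).
That is not after 1989-10-23, so look at November 1989.
November 1989 starts on a Wednesday, so its 1st Thursday is 1989-11-02 (1 day in).

1989-11-02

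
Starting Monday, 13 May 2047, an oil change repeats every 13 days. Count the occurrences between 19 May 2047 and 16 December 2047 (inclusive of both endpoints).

Occurrences land 13·i days after 13 May 2047 for i = 0, 1, 2, …
19 May 2047 is 6 days after the start; 6 ÷ 13 = 0 remainder 6; since the remainder is 6, round up to i = 1. First occurrence in the window: #2 on 26 May 2047 (1×13 = 13 days in).
16 December 2047 is 217 days after the start; 217 ÷ 13 = 16 remainder 9. Last occurrence in the window: #17 on 7 December 2047.
Occurrences #2 through #17: 16 in total.

16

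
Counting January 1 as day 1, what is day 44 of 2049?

January has 31 days (44 − 31 = 13 remain).
13 into February → February 13.

2049-02-13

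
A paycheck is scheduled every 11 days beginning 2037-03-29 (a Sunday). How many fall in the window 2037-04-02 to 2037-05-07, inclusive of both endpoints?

Occurrences land 11·i days after 2037-03-29 for i = 0, 1, 2, …
2037-04-02 is 4 days after the start; 4 ÷ 11 = 0 remainder 4; since the remainder is 4, round up to i = 1. First occurrence in the window: #2 on 2037-04-09 (1×11 = 11 days in).
2037-05-07 is 39 days after the start; 39 ÷ 11 = 3 remainder 6. Last occurrence in the window: #4 on 2037-05-01.
Occurrences #2 through #4: 3 in total.

3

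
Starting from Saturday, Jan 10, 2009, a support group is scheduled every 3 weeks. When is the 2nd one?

The 2nd occurrence is 1 interval after the first: 1 × 21 = 21 days after Jan 10, 2009.
21 days later is Jan 31, 2009.

Jan 31, 2009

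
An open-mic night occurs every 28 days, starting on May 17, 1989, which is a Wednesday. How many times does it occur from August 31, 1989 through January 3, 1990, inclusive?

5

Occurrences land 28·i days after May 17, 1989 for i = 0, 1, 2, …
August 31, 1989 is 106 days after the start; 106 ÷ 28 = 3 remainder 22; since the remainder is 22, round up to i = 4. First occurrence in the window: #5 on September 6, 1989 (4×28 = 112 days in).
January 3, 1990 is 231 days after the start; 231 ÷ 28 = 8 remainder 7. Last occurrence in the window: #9 on December 27, 1989.
Occurrences #5 through #9: 5 in total.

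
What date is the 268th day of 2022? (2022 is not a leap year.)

25 September 2022

January has 31 days (268 − 31 = 237 remain).
February has 28 days (237 − 28 = 209 remain).
March has 31 days (209 − 31 = 178 remain).
April has 30 days (178 − 30 = 148 remain).
May has 31 days (148 − 31 = 117 remain).
June has 30 days (117 − 30 = 87 remain).
July has 31 days (87 − 31 = 56 remain).
August has 31 days (56 − 31 = 25 remain).
25 into September → September 25.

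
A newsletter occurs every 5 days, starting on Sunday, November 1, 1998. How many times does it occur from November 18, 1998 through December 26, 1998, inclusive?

Occurrences land 5·i days after November 1, 1998 for i = 0, 1, 2, …
November 18, 1998 is 17 days after the start; 17 ÷ 5 = 3 remainder 2; since the remainder is 2, round up to i = 4. First occurrence in the window: #5 on November 21, 1998 (4×5 = 20 days in).
December 26, 1998 is 55 days after the start; 55 ÷ 5 = 11 remainder 0. Last occurrence in the window: #12 on December 26, 1998.
Occurrences #5 through #12: 8 in total.

8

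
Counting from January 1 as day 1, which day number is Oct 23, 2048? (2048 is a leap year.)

Days in months before Oct: 31 + 29 + 31 + 30 + 31 + 30 + 31 + 31 + 30 = 274.
Plus 23 days into Oct → day 297.

297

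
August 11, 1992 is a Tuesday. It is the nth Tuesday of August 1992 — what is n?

Day 11 falls in week ⌈11/7⌉ of the month.
Days 1–7 hold the 1st Tuesday, 8–14 the 2nd, 15–21 the 3rd, 22–28 the 4th, 29–31 the 5th.
11 is in the range for the 2nd.

2nd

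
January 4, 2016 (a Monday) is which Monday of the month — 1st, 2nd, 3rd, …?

1st

Day 4 falls in week ⌈4/7⌉ of the month.
Days 1–7 hold the 1st Monday, 8–14 the 2nd, 15–21 the 3rd, 22–28 the 4th, 29–31 the 5th.
4 is in the range for the 1st.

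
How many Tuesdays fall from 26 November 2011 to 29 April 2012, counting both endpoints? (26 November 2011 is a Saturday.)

22

26 November 2011 is a Saturday; the first Tuesday on or after it is 29 November 2011 (3 days later).
From 29 November 2011 to 29 April 2012: 1 + 31 + 31 + 29 + 31 + 29 = 152 days (rest of November, December, January, February, March, April).
152 ÷ 7 = 21 full weeks with remainder 5, so 21 more Tuesdays after the first → 22.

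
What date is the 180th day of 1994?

January has 31 days (180 − 31 = 149 remain).
February has 28 days (149 − 28 = 121 remain).
March has 31 days (121 − 31 = 90 remain).
April has 30 days (90 − 30 = 60 remain).
May has 31 days (60 − 31 = 29 remain).
29 into June → June 29.

1994-06-29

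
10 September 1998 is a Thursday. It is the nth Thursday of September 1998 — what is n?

Day 10 falls in week ⌈10/7⌉ of the month.
Days 1–7 hold the 1st Thursday, 8–14 the 2nd, 15–21 the 3rd, 22–28 the 4th, 29–31 the 5th.
10 is in the range for the 2nd.

2nd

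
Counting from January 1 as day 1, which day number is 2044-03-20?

Days in months before March: 31 + 29 = 60.
Plus 20 days into March → day 80.

80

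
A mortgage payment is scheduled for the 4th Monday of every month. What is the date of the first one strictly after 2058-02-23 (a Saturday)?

2058-02-25

February 2058 starts on a Friday; its first Monday is the 4th, so the 4th Monday is the 25th — 2058-02-25.
2058-02-25 is after 2058-02-23, so that is the next one.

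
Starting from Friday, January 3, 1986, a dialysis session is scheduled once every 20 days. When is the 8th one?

May 23, 1986

The 8th occurrence is 7 intervals after the first: 7 × 20 = 140 days after January 3, 1986.
January has 31 days — 28 days to the end of January leaves 112.
February has 28 days (84 left).
March has 31 days (53 left).
April has 30 days (23 left).
23 days into May → May 23, 1986.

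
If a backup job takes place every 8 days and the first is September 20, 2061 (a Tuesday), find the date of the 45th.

The 45th occurrence is 44 intervals after the first: 44 × 8 = 352 days after September 20, 2061.
September has 30 days — 10 days to the end of September leaves 342.
October has 31 days (311 left).
November has 30 days (281 left).
December has 31 days (250 left).
January has 31 days (219 left).
February has 28 days (191 left).
March has 31 days (160 left).
April has 30 days (130 left).
May has 31 days (99 left).
June has 30 days (69 left).
July has 31 days (38 left).
August has 31 days (7 left).
7 days into September → September 7, 2062.

September 7, 2062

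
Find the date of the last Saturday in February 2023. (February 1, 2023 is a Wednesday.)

February 25, 2023

February 2023 begins on a Wednesday, so the first Saturday is February 4 (3 days later).
February 2023 has 28 days. Adding weeks: 4, 11, 18, 25 — the last one ≤ 28 is the 25th.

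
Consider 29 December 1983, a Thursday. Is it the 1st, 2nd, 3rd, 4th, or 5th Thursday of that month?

Day 29 falls in week ⌈29/7⌉ of the month.
Days 1–7 hold the 1st Thursday, 8–14 the 2nd, 15–21 the 3rd, 22–28 the 4th, 29–31 the 5th.
29 is in the range for the 5th.

5th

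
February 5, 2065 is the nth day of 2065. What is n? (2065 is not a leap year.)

Days in months before February: 31 = 31.
Plus 5 days into February → day 36.

36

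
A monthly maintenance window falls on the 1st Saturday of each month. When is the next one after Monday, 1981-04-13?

1981-05-02

April 1981 starts on a Wednesday, so its 1st Saturday is 1981-04-04 (3 days in).
That is not after 1981-04-13, so look at May 1981.
May 1981 starts on a Friday, so its 1st Saturday is 1981-05-02 (1 day in).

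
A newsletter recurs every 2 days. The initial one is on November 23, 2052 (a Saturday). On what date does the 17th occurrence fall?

December 25, 2052

The 17th occurrence is 16 intervals after the first: 16 × 2 = 32 days after November 23, 2052.
November has 30 days — 7 days to the end of November leaves 25.
25 days into December → December 25, 2052.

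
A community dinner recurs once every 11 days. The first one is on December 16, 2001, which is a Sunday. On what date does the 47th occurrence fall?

The 47th occurrence is 46 intervals after the first: 46 × 11 = 506 days after December 16, 2001.
December has 31 days — 15 days to the end of December leaves 491.
2002 has 365 days (126 left).
January has 31 days (95 left).
February has 28 days (67 left).
March has 31 days (36 left).
April has 30 days (6 left).
6 days into May → May 6, 2003.

May 6, 2003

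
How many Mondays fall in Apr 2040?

Apr 1, 2040 is a Sunday; the first Monday on or after it is Apr 2, 2040 (1 day later).
From Apr 2, 2040 to Apr 30, 2040 is 30 − 2 = 28 days.
28 ÷ 7 = 4 full weeks with remainder 0, so 4 more Mondays after the first → 5.

5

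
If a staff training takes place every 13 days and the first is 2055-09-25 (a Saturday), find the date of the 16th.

2056-04-07

The 16th occurrence is 15 intervals after the first: 15 × 13 = 195 days after 2055-09-25.
September has 30 days — 5 days to the end of September leaves 190.
October has 31 days (159 left).
November has 30 days (129 left).
December has 31 days (98 left).
January has 31 days (67 left).
February has 29 days (38 left).
March has 31 days (7 left).
7 days into April → 2056-04-07.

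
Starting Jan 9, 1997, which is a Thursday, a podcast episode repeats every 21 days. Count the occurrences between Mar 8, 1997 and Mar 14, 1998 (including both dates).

Occurrences land 21·i days after Jan 9, 1997 for i = 0, 1, 2, …
Mar 8, 1997 is 58 days after the start; 58 ÷ 21 = 2 remainder 16; since the remainder is 16, round up to i = 3. First occurrence in the window: #4 on Mar 13, 1997 (3×21 = 63 days in).
Mar 14, 1998 is 429 days after the start; 429 ÷ 21 = 20 remainder 9. Last occurrence in the window: #21 on Mar 5, 1998.
Occurrences #4 through #21: 18 in total.

18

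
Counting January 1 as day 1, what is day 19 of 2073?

January 19, 2073

19 into January → January 19.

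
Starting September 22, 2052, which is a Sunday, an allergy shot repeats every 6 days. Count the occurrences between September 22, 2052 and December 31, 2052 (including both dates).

Occurrences land 6·i days after September 22, 2052 for i = 0, 1, 2, …
The window opens on the start date, so the first occurrence inside is #1 on September 22, 2052.
December 31, 2052 is 100 days after the start; 100 ÷ 6 = 16 remainder 4. Last occurrence in the window: #17 on December 27, 2052.
Occurrences #1 through #17: 17 in total.

17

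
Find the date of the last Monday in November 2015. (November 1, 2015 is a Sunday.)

November 2015 begins on a Sunday, so the first Monday is November 2 (1 day later).
November 2015 has 30 days. Adding weeks: 2, 9, 16, 23, 30 — the last one ≤ 30 is the 30th.

2015-11-30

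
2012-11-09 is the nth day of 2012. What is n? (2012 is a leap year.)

Days in months before November: 31 + 29 + 31 + 30 + 31 + 30 + 31 + 31 + 30 + 31 = 305.
Plus 9 days into November → day 314.

314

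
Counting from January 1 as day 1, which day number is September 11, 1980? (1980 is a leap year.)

255

Days in months before September: 31 + 29 + 31 + 30 + 31 + 30 + 31 + 31 = 244.
Plus 11 days into September → day 255.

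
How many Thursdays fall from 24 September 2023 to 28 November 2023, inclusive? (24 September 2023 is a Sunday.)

9

24 September 2023 is a Sunday; the first Thursday on or after it is 28 September 2023 (4 days later).
From 28 September 2023 to 28 November 2023: 2 + 31 + 28 = 61 days (rest of September, October, November).
61 ÷ 7 = 8 full weeks with remainder 5, so 8 more Thursdays after the first → 9.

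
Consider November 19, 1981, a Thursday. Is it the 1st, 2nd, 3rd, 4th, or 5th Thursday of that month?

Day 19 falls in week ⌈19/7⌉ of the month.
Days 1–7 hold the 1st Thursday, 8–14 the 2nd, 15–21 the 3rd, 22–28 the 4th, 29–31 the 5th.
19 is in the range for the 3rd.

3rd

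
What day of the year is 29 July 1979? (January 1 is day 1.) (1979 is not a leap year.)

210

Days in months before July: 31 + 28 + 31 + 30 + 31 + 30 = 181.
Plus 29 days into July → day 210.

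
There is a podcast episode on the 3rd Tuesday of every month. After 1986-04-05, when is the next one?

April 1986 starts on a Tuesday; its first Tuesday is the 1st, so the 3rd Tuesday is the 15th — 1986-04-15.
1986-04-15 is after 1986-04-05, so that is the next one.

1986-04-15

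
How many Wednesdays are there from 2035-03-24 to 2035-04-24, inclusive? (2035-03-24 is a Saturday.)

4

2035-03-24 is a Saturday; the first Wednesday on or after it is 2035-03-28 (4 days later).
From 2035-03-28 to 2035-04-24: 3 + 24 = 27 days (rest of March, April).
27 ÷ 7 = 3 full weeks with remainder 6, so 3 more Wednesdays after the first → 4.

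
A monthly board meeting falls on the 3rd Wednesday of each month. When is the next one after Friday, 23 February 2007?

21 March 2007

February 2007 starts on a Thursday; its first Wednesday is the 7th, so the 3rd Wednesday is the 21st — 21 February 2007.
That is not after 23 February 2007, so look at March 2007.
March 2007 starts on a Thursday; its first Wednesday is the 7th, so the 3rd Wednesday is the 21st — 21 March 2007.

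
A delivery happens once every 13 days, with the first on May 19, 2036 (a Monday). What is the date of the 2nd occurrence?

Jun 1, 2036

The 2nd occurrence is 1 interval after the first: 1 × 13 = 13 days after May 19, 2036.
May has 31 days — 12 days to the end of May leaves 1.
1 day into Jun → Jun 1, 2036.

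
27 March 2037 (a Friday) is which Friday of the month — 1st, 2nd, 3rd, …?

Day 27 falls in week ⌈27/7⌉ of the month.
Days 1–7 hold the 1st Friday, 8–14 the 2nd, 15–21 the 3rd, 22–28 the 4th, 29–31 the 5th.
27 is in the range for the 4th.

4th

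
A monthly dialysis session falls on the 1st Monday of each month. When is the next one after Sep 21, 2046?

Sep 2046 starts on a Saturday, so its 1st Monday is Sep 3, 2046 (2 days in).
That is not after Sep 21, 2046, so look at Oct 2046.
Oct 2046 starts on a Monday, so its 1st Monday is Oct 1, 2046.

Oct 1, 2046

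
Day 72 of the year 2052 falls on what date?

January has 31 days (72 − 31 = 41 remain).
February has 29 days (41 − 29 = 12 remain).
12 into March → March 12.

12 March 2052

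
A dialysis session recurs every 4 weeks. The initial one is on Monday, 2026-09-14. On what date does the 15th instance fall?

2027-10-11

The 15th occurrence is 14 intervals after the first: 14 × 28 = 392 days after 2026-09-14.
September has 30 days — 16 days to the end of September leaves 376.
October has 31 days (345 left).
November has 30 days (315 left).
December has 31 days (284 left).
January has 31 days (253 left).
February has 28 days (225 left).
March has 31 days (194 left).
April has 30 days (164 left).
May has 31 days (133 left).
June has 30 days (103 left).
July has 31 days (72 left).
August has 31 days (41 left).
September has 30 days (11 left).
11 days into October → 2027-10-11.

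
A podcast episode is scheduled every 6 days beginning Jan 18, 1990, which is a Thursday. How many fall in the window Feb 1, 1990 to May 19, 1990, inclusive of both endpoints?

18

Occurrences land 6·i days after Jan 18, 1990 for i = 0, 1, 2, …
Feb 1, 1990 is 14 days after the start; 14 ÷ 6 = 2 remainder 2; since the remainder is 2, round up to i = 3. First occurrence in the window: #4 on Feb 5, 1990 (3×6 = 18 days in).
May 19, 1990 is 121 days after the start; 121 ÷ 6 = 20 remainder 1. Last occurrence in the window: #21 on May 18, 1990.
Occurrences #4 through #21: 18 in total.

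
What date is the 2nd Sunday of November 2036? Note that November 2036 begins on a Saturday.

November 2036 begins on a Saturday, so the first Sunday is November 2 (1 day later).
The 2nd Sunday is 1 weeks later: 2 + 7 = 9.

2036-11-09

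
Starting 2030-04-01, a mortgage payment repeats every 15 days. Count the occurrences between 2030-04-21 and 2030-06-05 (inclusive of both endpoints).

3

Occurrences land 15·i days after 2030-04-01 for i = 0, 1, 2, …
2030-04-21 is 20 days after the start; 20 ÷ 15 = 1 remainder 5; since the remainder is 5, round up to i = 2. First occurrence in the window: #3 on 2030-05-01 (2×15 = 30 days in).
2030-06-05 is 65 days after the start; 65 ÷ 15 = 4 remainder 5. Last occurrence in the window: #5 on 2030-05-31.
Occurrences #3 through #5: 3 in total.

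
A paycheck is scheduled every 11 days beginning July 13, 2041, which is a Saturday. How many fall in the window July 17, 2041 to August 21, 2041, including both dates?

Occurrences land 11·i days after July 13, 2041 for i = 0, 1, 2, …
July 17, 2041 is 4 days after the start; 4 ÷ 11 = 0 remainder 4; since the remainder is 4, round up to i = 1. First occurrence in the window: #2 on July 24, 2041 (1×11 = 11 days in).
August 21, 2041 is 39 days after the start; 39 ÷ 11 = 3 remainder 6. Last occurrence in the window: #4 on August 15, 2041.
Occurrences #2 through #4: 3 in total.

3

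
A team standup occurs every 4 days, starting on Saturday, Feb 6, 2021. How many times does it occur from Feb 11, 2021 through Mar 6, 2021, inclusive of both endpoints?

Occurrences land 4·i days after Feb 6, 2021 for i = 0, 1, 2, …
Feb 11, 2021 is 5 days after the start; 5 ÷ 4 = 1 remainder 1; since the remainder is 1, round up to i = 2. First occurrence in the window: #3 on Feb 14, 2021 (2×4 = 8 days in).
Mar 6, 2021 is 28 days after the start; 28 ÷ 4 = 7 remainder 0. Last occurrence in the window: #8 on Mar 6, 2021.
Occurrences #3 through #8: 6 in total.

6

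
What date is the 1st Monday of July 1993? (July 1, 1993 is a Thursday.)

July 1993 begins on a Thursday, so the first Monday is July 5 (4 days later).

July 5, 1993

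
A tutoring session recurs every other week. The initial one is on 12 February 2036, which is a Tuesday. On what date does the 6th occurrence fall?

The 6th occurrence is 5 intervals after the first: 5 × 14 = 70 days after 12 February 2036.
February has 29 days — 17 days to the end of February leaves 53.
March has 31 days (22 left).
22 days into April → 22 April 2036.

22 April 2036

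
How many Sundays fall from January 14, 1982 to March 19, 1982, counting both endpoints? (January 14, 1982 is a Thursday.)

9

January 14, 1982 is a Thursday; the first Sunday on or after it is January 17, 1982 (3 days later).
From January 17, 1982 to March 19, 1982: 14 + 28 + 19 = 61 days (rest of January, February, March).
61 ÷ 7 = 8 full weeks with remainder 5, so 8 more Sundays after the first → 9.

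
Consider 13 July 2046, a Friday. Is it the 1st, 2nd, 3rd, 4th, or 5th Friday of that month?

Day 13 falls in week ⌈13/7⌉ of the month.
Days 1–7 hold the 1st Friday, 8–14 the 2nd, 15–21 the 3rd, 22–28 the 4th, 29–31 the 5th.
13 is in the range for the 2nd.

2nd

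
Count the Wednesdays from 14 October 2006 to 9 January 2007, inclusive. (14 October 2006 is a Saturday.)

12

14 October 2006 is a Saturday; the first Wednesday on or after it is 18 October 2006 (4 days later).
From 18 October 2006 to 9 January 2007: 13 + 30 + 31 + 9 = 83 days (rest of October, November, December, January).
83 ÷ 7 = 11 full weeks with remainder 6, so 11 more Wednesdays after the first → 12.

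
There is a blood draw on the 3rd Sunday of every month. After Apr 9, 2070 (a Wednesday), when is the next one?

Apr 2070 starts on a Tuesday; its first Sunday is the 6th, so the 3rd Sunday is the 20th — Apr 20, 2070.
Apr 20, 2070 is after Apr 9, 2070, so that is the next one.

Apr 20, 2070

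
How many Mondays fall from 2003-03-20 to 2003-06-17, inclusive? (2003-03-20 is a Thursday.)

13

2003-03-20 is a Thursday; the first Monday on or after it is 2003-03-24 (4 days later).
From 2003-03-24 to 2003-06-17: 7 + 30 + 31 + 17 = 85 days (rest of March, April, May, June).
85 ÷ 7 = 12 full weeks with remainder 1, so 12 more Mondays after the first → 13.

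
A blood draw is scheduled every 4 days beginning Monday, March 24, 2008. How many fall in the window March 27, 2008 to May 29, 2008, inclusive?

16

Occurrences land 4·i days after March 24, 2008 for i = 0, 1, 2, …
March 27, 2008 is 3 days after the start; 3 ÷ 4 = 0 remainder 3; since the remainder is 3, round up to i = 1. First occurrence in the window: #2 on March 28, 2008 (1×4 = 4 days in).
May 29, 2008 is 66 days after the start; 66 ÷ 4 = 16 remainder 2. Last occurrence in the window: #17 on May 27, 2008.
Occurrences #2 through #17: 16 in total.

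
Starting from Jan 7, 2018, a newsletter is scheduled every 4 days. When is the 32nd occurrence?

The 32nd occurrence is 31 intervals after the first: 31 × 4 = 124 days after Jan 7, 2018.
Jan has 31 days — 24 days to the end of Jan leaves 100.
Feb has 28 days (72 left).
Mar has 31 days (41 left).
Apr has 30 days (11 left).
11 days into May → May 11, 2018.

May 11, 2018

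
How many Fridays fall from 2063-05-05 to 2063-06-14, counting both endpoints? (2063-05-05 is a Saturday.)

2063-05-05 is a Saturday; the first Friday on or after it is 2063-05-11 (6 days later).
From 2063-05-11 to 2063-06-14: 20 + 14 = 34 days (rest of May, June).
34 ÷ 7 = 4 full weeks with remainder 6, so 4 more Fridays after the first → 5.

5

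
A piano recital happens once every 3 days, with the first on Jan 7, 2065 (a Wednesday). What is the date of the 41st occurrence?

May 7, 2065

The 41st occurrence is 40 intervals after the first: 40 × 3 = 120 days after Jan 7, 2065.
Jan has 31 days — 24 days to the end of Jan leaves 96.
Feb has 28 days (68 left).
Mar has 31 days (37 left).
Apr has 30 days (7 left).
7 days into May → May 7, 2065.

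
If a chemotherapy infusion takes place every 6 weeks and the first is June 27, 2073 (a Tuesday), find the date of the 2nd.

The 2nd occurrence is 1 interval after the first: 1 × 42 = 42 days after June 27, 2073.
June has 30 days — 3 days to the end of June leaves 39.
July has 31 days (8 left).
8 days into August → August 8, 2073.

August 8, 2073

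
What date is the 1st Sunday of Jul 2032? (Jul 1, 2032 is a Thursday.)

Jul 2032 begins on a Thursday, so the first Sunday is Jul 4 (3 days later).

Jul 4, 2032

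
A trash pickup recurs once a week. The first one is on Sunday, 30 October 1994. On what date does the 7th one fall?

The 7th occurrence is 6 intervals after the first: 6 × 7 = 42 days after 30 October 1994.
October has 31 days — 1 day to the end of October leaves 41.
November has 30 days (11 left).
11 days into December → 11 December 1994.

11 December 1994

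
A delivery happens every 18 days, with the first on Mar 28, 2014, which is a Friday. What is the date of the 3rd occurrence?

May 3, 2014

The 3rd occurrence is 2 intervals after the first: 2 × 18 = 36 days after Mar 28, 2014.
Mar has 31 days — 3 days to the end of Mar leaves 33.
Apr has 30 days (3 left).
3 days into May → May 3, 2014.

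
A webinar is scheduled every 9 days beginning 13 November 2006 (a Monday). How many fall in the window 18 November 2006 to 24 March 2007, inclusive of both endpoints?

14

Occurrences land 9·i days after 13 November 2006 for i = 0, 1, 2, …
18 November 2006 is 5 days after the start; 5 ÷ 9 = 0 remainder 5; since the remainder is 5, round up to i = 1. First occurrence in the window: #2 on 22 November 2006 (1×9 = 9 days in).
24 March 2007 is 131 days after the start; 131 ÷ 9 = 14 remainder 5. Last occurrence in the window: #15 on 19 March 2007.
Occurrences #2 through #15: 14 in total.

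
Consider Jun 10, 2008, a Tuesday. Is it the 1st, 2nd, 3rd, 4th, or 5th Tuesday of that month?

Day 10 falls in week ⌈10/7⌉ of the month.
Days 1–7 hold the 1st Tuesday, 8–14 the 2nd, 15–21 the 3rd, 22–28 the 4th, 29–31 the 5th.
10 is in the range for the 2nd.

2nd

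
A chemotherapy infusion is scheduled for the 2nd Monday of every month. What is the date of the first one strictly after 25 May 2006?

12 June 2006

May 2006 starts on a Monday; its first Monday is the 1st, so the 2nd Monday is the 8th — 8 May 2006.
That is not after 25 May 2006, so look at June 2006.
June 2006 starts on a Thursday; its first Monday is the 5th, so the 2nd Monday is the 12th — 12 June 2006.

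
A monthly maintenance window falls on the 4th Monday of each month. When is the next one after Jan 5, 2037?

Jan 2037 starts on a Thursday; its first Monday is the 5th, so the 4th Monday is the 26th — Jan 26, 2037.
Jan 26, 2037 is after Jan 5, 2037, so that is the next one.

Jan 26, 2037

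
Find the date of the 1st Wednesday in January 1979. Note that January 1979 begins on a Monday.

January 3, 1979

January 1979 begins on a Monday, so the first Wednesday is January 3 (2 days later).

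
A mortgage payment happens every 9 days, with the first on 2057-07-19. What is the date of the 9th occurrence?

The 9th occurrence is 8 intervals after the first: 8 × 9 = 72 days after 2057-07-19.
July has 31 days — 12 days to the end of July leaves 60.
August has 31 days (29 left).
29 days into September → 2057-09-29.

2057-09-29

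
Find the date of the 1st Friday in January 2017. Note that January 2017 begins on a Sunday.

January 2017 begins on a Sunday, so the first Friday is January 6 (5 days later).

January 6, 2017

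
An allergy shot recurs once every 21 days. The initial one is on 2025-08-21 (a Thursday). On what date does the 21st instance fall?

The 21st occurrence is 20 intervals after the first: 20 × 21 = 420 days after 2025-08-21.
August has 31 days — 10 days to the end of August leaves 410.
From end of August to end of 2025 is 122 days (288 left).
January has 31 days (257 left).
February has 28 days (229 left).
March has 31 days (198 left).
April has 30 days (168 left).
May has 31 days (137 left).
June has 30 days (107 left).
July has 31 days (76 left).
August has 31 days (45 left).
September has 30 days (15 left).
15 days into October → 2026-10-15.

2026-10-15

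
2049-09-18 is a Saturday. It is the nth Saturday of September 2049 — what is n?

Day 18 falls in week ⌈18/7⌉ of the month.
Days 1–7 hold the 1st Saturday, 8–14 the 2nd, 15–21 the 3rd, 22–28 the 4th, 29–31 the 5th.
18 is in the range for the 3rd.

3rd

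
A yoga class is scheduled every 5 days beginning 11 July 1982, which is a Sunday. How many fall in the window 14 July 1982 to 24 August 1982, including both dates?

Occurrences land 5·i days after 11 July 1982 for i = 0, 1, 2, …
14 July 1982 is 3 days after the start; 3 ÷ 5 = 0 remainder 3; since the remainder is 3, round up to i = 1. First occurrence in the window: #2 on 16 July 1982 (1×5 = 5 days in).
24 August 1982 is 44 days after the start; 44 ÷ 5 = 8 remainder 4. Last occurrence in the window: #9 on 20 August 1982.
Occurrences #2 through #9: 8 in total.

8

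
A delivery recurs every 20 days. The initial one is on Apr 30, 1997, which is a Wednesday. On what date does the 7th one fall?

The 7th occurrence is 6 intervals after the first: 6 × 20 = 120 days after Apr 30, 1997.
Apr has 30 days — 0 days to the end of Apr leaves 120.
May has 31 days (89 left).
Jun has 30 days (59 left).
Jul has 31 days (28 left).
28 days into Aug → Aug 28, 1997.

Aug 28, 1997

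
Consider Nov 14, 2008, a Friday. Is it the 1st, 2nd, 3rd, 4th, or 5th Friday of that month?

Day 14 falls in week ⌈14/7⌉ of the month.
Days 1–7 hold the 1st Friday, 8–14 the 2nd, 15–21 the 3rd, 22–28 the 4th, 29–31 the 5th.
14 is in the range for the 2nd.

2nd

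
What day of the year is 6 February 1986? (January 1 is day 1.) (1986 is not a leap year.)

Days in months before February: 31 = 31.
Plus 6 days into February → day 37.

37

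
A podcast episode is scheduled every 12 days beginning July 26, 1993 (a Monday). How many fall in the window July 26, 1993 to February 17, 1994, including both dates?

Occurrences land 12·i days after July 26, 1993 for i = 0, 1, 2, …
The window opens on the start date, so the first occurrence inside is #1 on July 26, 1993.
February 17, 1994 is 206 days after the start; 206 ÷ 12 = 17 remainder 2. Last occurrence in the window: #18 on February 15, 1994.
Occurrences #1 through #18: 18 in total.

18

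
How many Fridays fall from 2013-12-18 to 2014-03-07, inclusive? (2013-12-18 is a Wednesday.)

2013-12-18 is a Wednesday; the first Friday on or after it is 2013-12-20 (2 days later).
From 2013-12-20 to 2014-03-07: 11 + 31 + 28 + 7 = 77 days (rest of December, January, February, March).
77 ÷ 7 = 11 full weeks with remainder 0, so 11 more Fridays after the first → 12.

12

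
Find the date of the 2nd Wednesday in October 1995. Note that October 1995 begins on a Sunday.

October 1995 begins on a Sunday, so the first Wednesday is October 4 (3 days later).
The 2nd Wednesday is 1 weeks later: 4 + 7 = 11.

October 11, 1995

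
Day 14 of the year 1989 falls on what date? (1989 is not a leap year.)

14 into January → January 14.

January 14, 1989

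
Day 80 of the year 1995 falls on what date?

1995-03-21

January has 31 days (80 − 31 = 49 remain).
February has 28 days (49 − 28 = 21 remain).
21 into March → March 21.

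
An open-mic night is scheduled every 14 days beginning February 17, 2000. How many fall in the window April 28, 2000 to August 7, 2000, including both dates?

Occurrences land 14·i days after February 17, 2000 for i = 0, 1, 2, …
April 28, 2000 is 71 days after the start; 71 ÷ 14 = 5 remainder 1; since the remainder is 1, round up to i = 6. First occurrence in the window: #7 on May 11, 2000 (6×14 = 84 days in).
August 7, 2000 is 172 days after the start; 172 ÷ 14 = 12 remainder 4. Last occurrence in the window: #13 on August 3, 2000.
Occurrences #7 through #13: 7 in total.

7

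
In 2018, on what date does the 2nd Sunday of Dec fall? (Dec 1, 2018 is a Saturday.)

Dec 9, 2018

Dec 2018 begins on a Saturday, so the first Sunday is Dec 2 (1 day later).
The 2nd Sunday is 1 weeks later: 2 + 7 = 9.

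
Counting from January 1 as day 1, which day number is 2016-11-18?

Days in months before November: 31 + 29 + 31 + 30 + 31 + 30 + 31 + 31 + 30 + 31 = 305.
Plus 18 days into November → day 323.

323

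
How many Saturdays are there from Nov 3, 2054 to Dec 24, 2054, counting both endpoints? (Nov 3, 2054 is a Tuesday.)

7

Nov 3, 2054 is a Tuesday; the first Saturday on or after it is Nov 7, 2054 (4 days later).
From Nov 7, 2054 to Dec 24, 2054: 23 + 24 = 47 days (rest of Nov, Dec).
47 ÷ 7 = 6 full weeks with remainder 5, so 6 more Saturdays after the first → 7.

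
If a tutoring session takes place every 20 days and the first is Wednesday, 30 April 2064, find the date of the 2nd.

The 2nd occurrence is 1 interval after the first: 1 × 20 = 20 days after 30 April 2064.
April has 30 days — 0 days to the end of April leaves 20.
20 days into May → 20 May 2064.

20 May 2064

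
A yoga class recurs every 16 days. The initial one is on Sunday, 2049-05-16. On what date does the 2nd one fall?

The 2nd occurrence is 1 interval after the first: 1 × 16 = 16 days after 2049-05-16.
May has 31 days — 15 days to the end of May leaves 1.
1 day into June → 2049-06-01.

2049-06-01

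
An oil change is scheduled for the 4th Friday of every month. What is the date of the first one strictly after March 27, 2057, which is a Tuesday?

March 2057 starts on a Thursday; its first Friday is the 2nd, so the 4th Friday is the 23rd — March 23, 2057.
That is not after March 27, 2057, so look at April 2057.
April 2057 starts on a Sunday; its first Friday is the 6th, so the 4th Friday is the 27th — April 27, 2057.

April 27, 2057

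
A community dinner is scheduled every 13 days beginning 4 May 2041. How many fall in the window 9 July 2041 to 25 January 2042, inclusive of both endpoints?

Occurrences land 13·i days after 4 May 2041 for i = 0, 1, 2, …
9 July 2041 is 66 days after the start; 66 ÷ 13 = 5 remainder 1; since the remainder is 1, round up to i = 6. First occurrence in the window: #7 on 21 July 2041 (6×13 = 78 days in).
25 January 2042 is 266 days after the start; 266 ÷ 13 = 20 remainder 6. Last occurrence in the window: #21 on 19 January 2042.
Occurrences #7 through #21: 15 in total.

15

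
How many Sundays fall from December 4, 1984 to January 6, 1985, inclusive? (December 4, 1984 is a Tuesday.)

5

December 4, 1984 is a Tuesday; the first Sunday on or after it is December 9, 1984 (5 days later).
From December 9, 1984 to January 6, 1985: 22 + 6 = 28 days (rest of December, January).
28 ÷ 7 = 4 full weeks with remainder 0, so 4 more Sundays after the first → 5.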